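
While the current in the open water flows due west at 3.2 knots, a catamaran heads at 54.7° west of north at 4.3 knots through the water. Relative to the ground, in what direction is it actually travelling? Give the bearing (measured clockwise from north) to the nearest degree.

Taking east as x and north as y: velocity relative to the water = (-3.509, 2.485) knots; the water relative to ground = (-3.200, 0.000) knots.
Velocity relative to ground = (-3.509, 2.485) + (-3.200, 0.000) = (-6.709, 2.485) knots.
Bearing = atan2(-6.71, 2.48) = 290.32° clockwise from north.

290°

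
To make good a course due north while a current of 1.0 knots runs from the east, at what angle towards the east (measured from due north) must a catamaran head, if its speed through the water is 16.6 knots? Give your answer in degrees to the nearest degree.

3°

The current pushes perpendicular to the desired track; the heading must have a component into the current equal to 1.0 knots: 16.6 sin θ = 1.0.
sin θ = 0.0602, so θ = 3.454°.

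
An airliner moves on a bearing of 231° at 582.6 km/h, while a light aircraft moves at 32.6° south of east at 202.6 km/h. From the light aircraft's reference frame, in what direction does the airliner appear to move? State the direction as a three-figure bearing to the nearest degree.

248°

Taking east as x and north as y: airliner velocity = (-452.765, -366.642) km/h; light aircraft velocity = (170.681, -109.155) km/h.
Velocity of airliner relative to light aircraft = (-452.765, -366.642) − (170.681, -109.155) = (-623.446, -257.487) km/h.
Bearing = atan2(-623.45, -257.49) = 247.56° clockwise from north.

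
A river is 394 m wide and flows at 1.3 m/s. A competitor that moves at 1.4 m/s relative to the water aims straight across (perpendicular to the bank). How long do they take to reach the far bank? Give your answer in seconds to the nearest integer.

The component of the competitor's velocity perpendicular to the bank is 1.4 m/s.
The flow acts along the bank and has no component across it.
Time = 394 / 1.400 = 281.429 s.

281 s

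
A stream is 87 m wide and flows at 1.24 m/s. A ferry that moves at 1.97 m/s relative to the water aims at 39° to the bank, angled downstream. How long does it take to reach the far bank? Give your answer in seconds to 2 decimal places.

The component of the ferry's velocity perpendicular to the bank is 1.97 × sin 39° = 1.240 m/s.
The current is parallel to the bank, so it does not affect the crossing time.
Time = 87 / 1.240 = 70.175 s.

70.17 s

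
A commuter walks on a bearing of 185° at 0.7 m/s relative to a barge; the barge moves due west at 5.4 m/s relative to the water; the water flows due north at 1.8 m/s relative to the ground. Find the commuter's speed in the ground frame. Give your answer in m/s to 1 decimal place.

In east/north components (m/s): commuter relative to barge = (-0.061, -0.697); barge relative to water = (-5.400, 0.000); water relative to ground = (0.000, 1.800).
Sum = (-5.461, 1.103) m/s.
Speed = |(-5.461, 1.103)| = 5.571 m/s.

5.6 m/s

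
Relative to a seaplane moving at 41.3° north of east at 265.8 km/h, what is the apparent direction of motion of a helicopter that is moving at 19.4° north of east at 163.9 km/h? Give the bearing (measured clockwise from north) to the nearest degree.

200°

Taking east as x and north as y: helicopter velocity = (154.594, 54.441) km/h; seaplane velocity = (199.686, 175.428) km/h.
Velocity of helicopter relative to seaplane = (154.594, 54.441) − (199.686, 175.428) = (-45.092, -120.987) km/h.
Bearing = atan2(-45.09, -120.99) = 200.44° clockwise from north.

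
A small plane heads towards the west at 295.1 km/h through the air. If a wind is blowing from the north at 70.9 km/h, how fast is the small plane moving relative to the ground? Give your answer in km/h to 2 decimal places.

303.50 km/h

Taking east as x and north as y: velocity relative to the air = (-295.100, 0.000) km/h; the air relative to ground = (0.000, -70.900) km/h.
Velocity relative to ground = (-295.100, 0.000) + (0.000, -70.900) = (-295.100, -70.900) km/h.
Speed = |(-295.100, -70.900)| = 303.498 km/h.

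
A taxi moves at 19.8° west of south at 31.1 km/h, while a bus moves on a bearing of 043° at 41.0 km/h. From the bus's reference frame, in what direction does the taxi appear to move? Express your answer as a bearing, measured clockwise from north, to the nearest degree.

213°

Taking east as x and north as y: taxi velocity = (-10.535, -29.261) km/h; bus velocity = (27.962, 29.986) km/h.
Velocity of taxi relative to bus = (-10.535, -29.261) − (27.962, 29.986) = (-38.497, -59.247) km/h.
Bearing = atan2(-38.50, -59.25) = 213.01° clockwise from north.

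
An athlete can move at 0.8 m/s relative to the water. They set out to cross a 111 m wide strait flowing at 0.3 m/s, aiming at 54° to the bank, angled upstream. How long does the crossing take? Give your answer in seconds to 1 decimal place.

The component of the athlete's velocity perpendicular to the bank is 0.8 × sin 54° = 0.647 m/s.
Only the cross-stream component determines the crossing time; the current contributes nothing perpendicular to the bank.
Time = 111 / 0.647 = 171.504 s.

171.5 s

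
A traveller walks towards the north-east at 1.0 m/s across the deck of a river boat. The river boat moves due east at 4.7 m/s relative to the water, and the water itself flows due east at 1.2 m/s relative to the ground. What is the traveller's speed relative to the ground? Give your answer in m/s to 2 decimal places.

6.64 m/s

In east/north components (m/s): traveller relative to river boat = (0.707, 0.707); river boat relative to water = (4.700, 0.000); water relative to ground = (1.200, 0.000).
Sum = (6.607, 0.707) m/s.
Speed = |(6.607, 0.707)| = 6.645 m/s.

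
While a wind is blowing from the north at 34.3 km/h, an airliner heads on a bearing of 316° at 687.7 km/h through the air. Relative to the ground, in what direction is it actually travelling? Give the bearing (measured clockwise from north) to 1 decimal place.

313.9°

Taking east as x and north as y: velocity relative to the air = (-477.717, 494.690) km/h; the air relative to ground = (0.000, -34.300) km/h.
Velocity relative to ground = (-477.717, 494.690) + (0.000, -34.300) = (-477.717, 460.390) km/h.
Bearing = atan2(-477.72, 460.39) = 313.94° clockwise from north.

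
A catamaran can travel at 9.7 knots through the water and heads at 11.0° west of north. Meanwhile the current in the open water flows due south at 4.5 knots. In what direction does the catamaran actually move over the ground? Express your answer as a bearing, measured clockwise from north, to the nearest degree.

Taking east as x and north as y: velocity relative to the water = (-1.851, 9.522) knots; the water relative to ground = (0.000, -4.500) knots.
Velocity relative to ground = (-1.851, 9.522) + (0.000, -4.500) = (-1.851, 5.022) knots.
Bearing = atan2(-1.85, 5.02) = 339.77° clockwise from north.

340°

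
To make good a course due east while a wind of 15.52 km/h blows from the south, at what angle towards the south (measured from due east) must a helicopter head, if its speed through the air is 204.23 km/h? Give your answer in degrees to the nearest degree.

4°

The wind pushes perpendicular to the desired track; the heading must have a component into the wind equal to 15.52 km/h: 204.23 sin θ = 15.52.
sin θ = 0.0760, so θ = 4.358°.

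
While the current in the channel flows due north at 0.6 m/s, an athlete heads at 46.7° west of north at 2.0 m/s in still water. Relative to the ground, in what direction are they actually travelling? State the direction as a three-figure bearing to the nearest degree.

324°

Taking east as x and north as y: velocity relative to the water = (-1.456, 1.372) m/s; the water relative to ground = (0.000, 0.600) m/s.
Velocity relative to ground = (-1.456, 1.372) + (0.000, 0.600) = (-1.456, 1.972) m/s.
Bearing = atan2(-1.46, 1.97) = 323.56° clockwise from north.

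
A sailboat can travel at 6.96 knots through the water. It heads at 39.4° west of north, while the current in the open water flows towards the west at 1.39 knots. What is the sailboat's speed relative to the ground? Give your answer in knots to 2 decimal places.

Taking east as x and north as y: velocity relative to the water = (-4.418, 5.378) knots; the water relative to ground = (-1.390, 0.000) knots.
Velocity relative to ground = (-4.418, 5.378) + (-1.390, 0.000) = (-5.808, 5.378) knots.
Speed = |(-5.808, 5.378)| = 7.915 knots.

7.92 knots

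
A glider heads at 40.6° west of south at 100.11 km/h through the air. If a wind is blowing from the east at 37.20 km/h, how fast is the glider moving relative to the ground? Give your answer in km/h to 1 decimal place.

Taking east as x and north as y: velocity relative to the air = (-65.149, -76.011) km/h; the air relative to ground = (-37.200, 0.000) km/h.
Velocity relative to ground = (-65.149, -76.011) + (-37.200, 0.000) = (-102.349, -76.011) km/h.
Speed = |(-102.349, -76.011)| = 127.487 km/h.

127.5 km/h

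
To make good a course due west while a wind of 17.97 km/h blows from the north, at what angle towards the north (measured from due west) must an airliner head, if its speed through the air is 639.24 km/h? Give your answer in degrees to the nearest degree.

The wind pushes perpendicular to the desired track; the heading must have a component into the wind equal to 17.97 km/h: 639.24 sin θ = 17.97.
sin θ = 0.0281, so θ = 1.611°.

2°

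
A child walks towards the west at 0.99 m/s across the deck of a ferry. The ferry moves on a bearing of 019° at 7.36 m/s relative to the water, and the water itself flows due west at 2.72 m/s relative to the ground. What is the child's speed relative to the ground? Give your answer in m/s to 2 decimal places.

In east/north components (m/s): child relative to ferry = (-0.990, 0.000); ferry relative to water = (2.396, 6.959); water relative to ground = (-2.720, 0.000).
Sum = (-1.314, 6.959) m/s.
Speed = |(-1.314, 6.959)| = 7.082 m/s.

7.08 m/s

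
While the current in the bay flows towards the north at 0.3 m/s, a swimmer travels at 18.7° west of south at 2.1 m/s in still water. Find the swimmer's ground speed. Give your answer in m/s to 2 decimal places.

Taking east as x and north as y: velocity relative to the water = (-0.673, -1.989) m/s; the water relative to ground = (0.000, 0.300) m/s.
Velocity relative to ground = (-0.673, -1.989) + (0.000, 0.300) = (-0.673, -1.689) m/s.
Speed = |(-0.673, -1.689)| = 1.818 m/s.

1.82 m/s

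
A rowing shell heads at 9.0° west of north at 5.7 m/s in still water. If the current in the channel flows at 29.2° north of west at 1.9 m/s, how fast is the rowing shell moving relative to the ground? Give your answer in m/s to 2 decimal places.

Taking east as x and north as y: velocity relative to the water = (-0.892, 5.630) m/s; the water relative to ground = (-1.659, 0.927) m/s.
Velocity relative to ground = (-0.892, 5.630) + (-1.659, 0.927) = (-2.550, 6.557) m/s.
Speed = |(-2.550, 6.557)| = 7.035 m/s.

7.04 m/s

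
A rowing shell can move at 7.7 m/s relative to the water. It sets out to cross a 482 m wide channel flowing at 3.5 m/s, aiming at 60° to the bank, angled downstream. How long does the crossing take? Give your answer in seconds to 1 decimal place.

72.3 s

The component of the rowing shell's velocity perpendicular to the bank is 7.7 × sin 60° = 6.668 m/s.
The current is parallel to the bank, so it does not affect the crossing time.
Time = 482 / 6.668 = 72.281 s.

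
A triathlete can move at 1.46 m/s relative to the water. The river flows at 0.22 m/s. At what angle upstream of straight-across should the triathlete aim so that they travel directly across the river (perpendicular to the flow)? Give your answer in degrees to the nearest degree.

9°

To cancel the current, the upstream component of the triathlete's velocity must equal the flow: 1.46 sin θ = 0.22.
sin θ = 0.22 / 1.46 = 0.1507.
θ = arcsin(0.1507) = 8.667°.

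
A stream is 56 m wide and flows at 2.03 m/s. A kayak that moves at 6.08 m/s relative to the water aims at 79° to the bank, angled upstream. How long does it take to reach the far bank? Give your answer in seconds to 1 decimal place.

9.4 s

The component of the kayak's velocity perpendicular to the bank is 6.08 × sin 79° = 5.968 m/s.
Only the cross-stream component determines the crossing time; the current contributes nothing perpendicular to the bank.
Time = 56 / 5.968 = 9.383 s.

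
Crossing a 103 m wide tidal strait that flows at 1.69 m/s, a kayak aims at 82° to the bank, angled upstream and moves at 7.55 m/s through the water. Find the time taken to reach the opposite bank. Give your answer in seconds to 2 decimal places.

13.78 s

The component of the kayak's velocity perpendicular to the bank is 7.55 × sin 82° = 7.477 m/s.
Only the cross-stream component determines the crossing time; the current contributes nothing perpendicular to the bank.
Time = 103 / 7.477 = 13.776 s.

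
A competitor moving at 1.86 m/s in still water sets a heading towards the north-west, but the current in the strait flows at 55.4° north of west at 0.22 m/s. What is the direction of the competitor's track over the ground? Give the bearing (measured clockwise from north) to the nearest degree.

Taking east as x and north as y: velocity relative to the water = (-1.315, 1.315) m/s; the water relative to ground = (-0.125, 0.181) m/s.
Velocity relative to ground = (-1.315, 1.315) + (-0.125, 0.181) = (-1.440, 1.496) m/s.
Bearing = atan2(-1.44, 1.50) = 316.10° clockwise from north.

316°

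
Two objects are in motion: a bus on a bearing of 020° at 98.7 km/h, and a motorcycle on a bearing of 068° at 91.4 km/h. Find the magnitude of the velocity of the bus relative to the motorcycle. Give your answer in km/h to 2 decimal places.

Taking east as x and north as y: bus velocity = (33.757, 92.748) km/h; motorcycle velocity = (84.745, 34.239) km/h.
Velocity of bus relative to motorcycle = (33.757, 92.748) − (84.745, 34.239) = (-50.987, 58.509) km/h.
Magnitude = |(-50.987, 58.509)| = 77.608 km/h.

77.61 km/h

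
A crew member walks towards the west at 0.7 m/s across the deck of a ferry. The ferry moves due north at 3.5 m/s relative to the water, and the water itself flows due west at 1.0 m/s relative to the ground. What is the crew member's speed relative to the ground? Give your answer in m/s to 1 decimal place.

In east/north components (m/s): crew member relative to ferry = (-0.700, 0.000); ferry relative to water = (0.000, 3.500); water relative to ground = (-1.000, 0.000).
Sum = (-1.700, 3.500) m/s.
Speed = |(-1.700, 3.500)| = 3.891 m/s.

3.9 m/s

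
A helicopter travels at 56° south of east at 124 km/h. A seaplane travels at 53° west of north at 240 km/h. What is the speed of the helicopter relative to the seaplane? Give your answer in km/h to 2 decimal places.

Taking east as x and north as y: helicopter velocity = (69.340, -102.801) km/h; seaplane velocity = (-191.673, 144.436) km/h.
Velocity of helicopter relative to seaplane = (69.340, -102.801) − (-191.673, 144.436) = (261.012, -247.236) km/h.
Magnitude = |(261.012, -247.236)| = 359.518 km/h.

359.52 km/h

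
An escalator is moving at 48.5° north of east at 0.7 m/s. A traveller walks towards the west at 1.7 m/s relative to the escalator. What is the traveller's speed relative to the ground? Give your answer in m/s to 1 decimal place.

1.3 m/s

Taking east as x and north as y: escalator velocity = (0.464, 0.524) m/s; traveller velocity relative to escalator = (-1.700, 0.000) m/s.
Velocity relative to ground = (0.464, 0.524) + (-1.700, 0.000) = (-1.236, 0.524) m/s.
Speed = |(-1.236, 0.524)| = 1.343 m/s.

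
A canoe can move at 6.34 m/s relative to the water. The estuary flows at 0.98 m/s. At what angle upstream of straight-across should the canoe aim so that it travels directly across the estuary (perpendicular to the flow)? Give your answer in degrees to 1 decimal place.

To cancel the current, the upstream component of the canoe's velocity must equal the flow: 6.34 sin θ = 0.98.
sin θ = 0.98 / 6.34 = 0.1546.
θ = arcsin(0.1546) = 8.892°.

8.9°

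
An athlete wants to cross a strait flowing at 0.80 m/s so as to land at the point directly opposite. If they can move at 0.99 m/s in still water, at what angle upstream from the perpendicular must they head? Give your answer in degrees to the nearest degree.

To cancel the current, the upstream component of the athlete's velocity must equal the flow: 0.99 sin θ = 0.80.
sin θ = 0.80 / 0.99 = 0.8081.
θ = arcsin(0.8081) = 53.909°.

54°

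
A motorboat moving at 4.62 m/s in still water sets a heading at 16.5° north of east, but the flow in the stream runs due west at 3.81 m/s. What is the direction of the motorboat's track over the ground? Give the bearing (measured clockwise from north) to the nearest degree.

025°

Taking east as x and north as y: velocity relative to the water = (4.430, 1.312) m/s; the water relative to ground = (-3.810, 0.000) m/s.
Velocity relative to ground = (4.430, 1.312) + (-3.810, 0.000) = (0.620, 1.312) m/s.
Bearing = atan2(0.62, 1.31) = 25.28° clockwise from north.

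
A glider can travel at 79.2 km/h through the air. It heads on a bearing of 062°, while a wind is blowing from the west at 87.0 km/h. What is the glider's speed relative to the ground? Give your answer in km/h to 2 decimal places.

161.27 km/h

Taking east as x and north as y: velocity relative to the air = (69.929, 37.182) km/h; the air relative to ground = (87.000, 0.000) km/h.
Velocity relative to ground = (69.929, 37.182) + (87.000, 0.000) = (156.929, 37.182) km/h.
Speed = |(156.929, 37.182)| = 161.274 km/h.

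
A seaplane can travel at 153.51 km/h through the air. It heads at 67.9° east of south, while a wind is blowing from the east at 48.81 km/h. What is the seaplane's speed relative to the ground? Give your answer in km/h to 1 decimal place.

Taking east as x and north as y: velocity relative to the air = (142.231, -57.754) km/h; the air relative to ground = (-48.810, 0.000) km/h.
Velocity relative to ground = (142.231, -57.754) + (-48.810, 0.000) = (93.421, -57.754) km/h.
Speed = |(93.421, -57.754)| = 109.832 km/h.

109.8 km/h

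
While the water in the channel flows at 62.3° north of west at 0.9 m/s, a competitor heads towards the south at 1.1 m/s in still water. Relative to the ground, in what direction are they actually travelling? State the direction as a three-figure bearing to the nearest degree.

234°

Taking east as x and north as y: velocity relative to the water = (0.000, -1.100) m/s; the water relative to ground = (-0.418, 0.797) m/s.
Velocity relative to ground = (0.000, -1.100) + (-0.418, 0.797) = (-0.418, -0.303) m/s.
Bearing = atan2(-0.42, -0.30) = 234.07° clockwise from north.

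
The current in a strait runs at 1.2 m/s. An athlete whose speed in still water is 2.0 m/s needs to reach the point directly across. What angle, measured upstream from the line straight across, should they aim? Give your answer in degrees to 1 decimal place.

To cancel the current, the upstream component of the athlete's velocity must equal the flow: 2.0 sin θ = 1.2.
sin θ = 1.2 / 2.0 = 0.6000.
θ = arcsin(0.6000) = 36.870°.

36.9°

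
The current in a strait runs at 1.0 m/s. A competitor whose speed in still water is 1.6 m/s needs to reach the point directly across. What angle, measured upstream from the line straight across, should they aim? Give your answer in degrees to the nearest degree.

To cancel the current, the upstream component of the competitor's velocity must equal the flow: 1.6 sin θ = 1.0.
sin θ = 1.0 / 1.6 = 0.6250.
θ = arcsin(0.6250) = 38.682°.

39°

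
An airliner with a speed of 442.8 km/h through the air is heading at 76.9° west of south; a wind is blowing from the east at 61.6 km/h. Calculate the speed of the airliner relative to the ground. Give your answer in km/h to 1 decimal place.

503.0 km/h

Taking east as x and north as y: velocity relative to the air = (-431.277, -100.361) km/h; the air relative to ground = (-61.600, 0.000) km/h.
Velocity relative to ground = (-431.277, -100.361) + (-61.600, 0.000) = (-492.877, -100.361) km/h.
Speed = |(-492.877, -100.361)| = 502.991 km/h.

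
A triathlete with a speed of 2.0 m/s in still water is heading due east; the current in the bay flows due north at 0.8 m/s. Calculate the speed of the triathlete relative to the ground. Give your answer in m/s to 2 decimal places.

2.15 m/s

Taking east as x and north as y: velocity relative to the water = (2.000, 0.000) m/s; the water relative to ground = (0.000, 0.800) m/s.
Velocity relative to ground = (2.000, 0.000) + (0.000, 0.800) = (2.000, 0.800) m/s.
Speed = |(2.000, 0.800)| = 2.154 m/s.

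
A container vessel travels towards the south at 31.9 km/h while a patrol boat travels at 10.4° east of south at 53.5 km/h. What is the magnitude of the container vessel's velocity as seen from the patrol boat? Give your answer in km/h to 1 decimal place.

Taking east as x and north as y: container vessel velocity = (0.000, -31.900) km/h; patrol boat velocity = (9.658, -52.621) km/h.
Velocity of container vessel relative to patrol boat = (0.000, -31.900) − (9.658, -52.621) = (-9.658, 20.721) km/h.
Magnitude = |(-9.658, 20.721)| = 22.861 km/h.

22.9 km/h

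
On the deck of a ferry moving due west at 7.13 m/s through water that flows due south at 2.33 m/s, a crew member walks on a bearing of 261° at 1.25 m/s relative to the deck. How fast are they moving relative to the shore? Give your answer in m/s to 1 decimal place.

In east/north components (m/s): crew member relative to ferry = (-1.235, -0.196); ferry relative to water = (-7.130, 0.000); water relative to ground = (0.000, -2.330).
Sum = (-8.365, -2.526) m/s.
Speed = |(-8.365, -2.526)| = 8.738 m/s.

8.7 m/s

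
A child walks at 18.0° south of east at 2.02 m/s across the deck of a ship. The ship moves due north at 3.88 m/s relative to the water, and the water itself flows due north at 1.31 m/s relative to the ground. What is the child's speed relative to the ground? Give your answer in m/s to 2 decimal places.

In east/north components (m/s): child relative to ship = (1.921, -0.624); ship relative to water = (0.000, 3.880); water relative to ground = (0.000, 1.310).
Sum = (1.921, 4.566) m/s.
Speed = |(1.921, 4.566)| = 4.953 m/s.

4.95 m/s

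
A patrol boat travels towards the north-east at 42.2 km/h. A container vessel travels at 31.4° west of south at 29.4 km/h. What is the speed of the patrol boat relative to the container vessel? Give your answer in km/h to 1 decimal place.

Taking east as x and north as y: patrol boat velocity = (29.840, 29.840) km/h; container vessel velocity = (-15.318, -25.094) km/h.
Velocity of patrol boat relative to container vessel = (29.840, 29.840) − (-15.318, -25.094) = (45.158, 54.934) km/h.
Magnitude = |(45.158, 54.934)| = 71.112 km/h.

71.1 km/h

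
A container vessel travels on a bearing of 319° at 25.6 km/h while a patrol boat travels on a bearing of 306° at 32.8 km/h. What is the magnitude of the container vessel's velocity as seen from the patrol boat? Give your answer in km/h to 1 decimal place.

9.7 km/h

Taking east as x and north as y: container vessel velocity = (-16.795, 19.321) km/h; patrol boat velocity = (-26.536, 19.279) km/h.
Velocity of container vessel relative to patrol boat = (-16.795, 19.321) − (-26.536, 19.279) = (9.741, 0.041) km/h.
Magnitude = |(9.741, 0.041)| = 9.741 km/h.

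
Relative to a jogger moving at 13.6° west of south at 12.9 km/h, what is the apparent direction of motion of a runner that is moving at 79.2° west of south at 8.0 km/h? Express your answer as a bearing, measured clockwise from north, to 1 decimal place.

336.4°

Taking east as x and north as y: runner velocity = (-7.858, -1.499) km/h; jogger velocity = (-3.033, -12.538) km/h.
Velocity of runner relative to jogger = (-7.858, -1.499) − (-3.033, -12.538) = (-4.825, 11.039) km/h.
Bearing = atan2(-4.82, 11.04) = 336.39° clockwise from north.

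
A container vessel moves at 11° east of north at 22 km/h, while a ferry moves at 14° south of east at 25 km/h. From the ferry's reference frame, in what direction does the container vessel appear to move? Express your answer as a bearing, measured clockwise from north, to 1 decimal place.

Taking east as x and north as y: container vessel velocity = (4.198, 21.596) km/h; ferry velocity = (24.257, -6.048) km/h.
Velocity of container vessel relative to ferry = (4.198, 21.596) − (24.257, -6.048) = (-20.060, 27.644) km/h.
Bearing = atan2(-20.06, 27.64) = 324.03° clockwise from north.

324.0°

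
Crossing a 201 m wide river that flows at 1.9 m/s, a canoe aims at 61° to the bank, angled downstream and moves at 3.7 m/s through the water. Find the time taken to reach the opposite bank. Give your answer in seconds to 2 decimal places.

62.11 s

The component of the canoe's velocity perpendicular to the bank is 3.7 × sin 61° = 3.236 m/s.
The current is parallel to the bank, so it does not affect the crossing time.
Time = 201 / 3.236 = 62.112 s.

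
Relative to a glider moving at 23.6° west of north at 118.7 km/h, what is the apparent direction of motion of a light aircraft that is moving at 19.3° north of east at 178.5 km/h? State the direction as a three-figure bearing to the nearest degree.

103°

Taking east as x and north as y: light aircraft velocity = (168.468, 58.997) km/h; glider velocity = (-47.521, 108.772) km/h.
Velocity of light aircraft relative to glider = (168.468, 58.997) − (-47.521, 108.772) = (215.990, -49.775) km/h.
Bearing = atan2(215.99, -49.78) = 102.98° clockwise from north.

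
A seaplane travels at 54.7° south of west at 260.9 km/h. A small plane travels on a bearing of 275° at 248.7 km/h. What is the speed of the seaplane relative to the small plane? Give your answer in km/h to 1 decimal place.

Taking east as x and north as y: seaplane velocity = (-150.763, -212.930) km/h; small plane velocity = (-247.754, 21.676) km/h.
Velocity of seaplane relative to small plane = (-150.763, -212.930) − (-247.754, 21.676) = (96.991, -234.606) km/h.
Magnitude = |(96.991, -234.606)| = 253.864 km/h.

253.9 km/h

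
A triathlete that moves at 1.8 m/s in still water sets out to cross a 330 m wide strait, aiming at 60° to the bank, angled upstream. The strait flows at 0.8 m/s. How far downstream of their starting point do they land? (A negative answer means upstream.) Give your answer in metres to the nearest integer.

Perpendicular speed = 1.559 m/s; crossing time = 330 / 1.559 = 211.695 s.
Net downstream speed = -0.100 m/s.
Drift = -0.100 × 211.695 = -21.170 m (upstream).

-21 m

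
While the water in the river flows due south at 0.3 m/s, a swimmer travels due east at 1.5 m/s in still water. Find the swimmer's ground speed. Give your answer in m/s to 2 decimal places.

1.53 m/s

Taking east as x and north as y: velocity relative to the water = (1.500, 0.000) m/s; the water relative to ground = (0.000, -0.300) m/s.
Velocity relative to ground = (1.500, 0.000) + (0.000, -0.300) = (1.500, -0.300) m/s.
Speed = |(1.500, -0.300)| = 1.530 m/s.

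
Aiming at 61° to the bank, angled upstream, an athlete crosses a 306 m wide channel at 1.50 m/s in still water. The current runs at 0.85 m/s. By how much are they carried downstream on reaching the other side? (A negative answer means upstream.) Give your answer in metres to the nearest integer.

Perpendicular speed = 1.312 m/s; crossing time = 306 / 1.312 = 233.244 s.
Net downstream speed = 0.123 m/s.
Drift = 0.123 × 233.244 = 28.639 m (downstream).

29 m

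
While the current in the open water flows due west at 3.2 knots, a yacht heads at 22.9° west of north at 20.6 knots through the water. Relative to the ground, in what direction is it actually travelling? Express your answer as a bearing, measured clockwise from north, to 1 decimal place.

Taking east as x and north as y: velocity relative to the water = (-8.016, 18.976) knots; the water relative to ground = (-3.200, 0.000) knots.
Velocity relative to ground = (-8.016, 18.976) + (-3.200, 0.000) = (-11.216, 18.976) knots.
Bearing = atan2(-11.22, 18.98) = 329.41° clockwise from north.

329.4°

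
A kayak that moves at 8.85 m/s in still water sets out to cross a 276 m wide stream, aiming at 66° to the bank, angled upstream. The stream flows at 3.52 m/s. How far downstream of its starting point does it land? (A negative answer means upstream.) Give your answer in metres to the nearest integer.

-3 m

Perpendicular speed = 8.085 m/s; crossing time = 276 / 8.085 = 34.138 s.
Net downstream speed = -0.080 m/s.
Drift = -0.080 × 34.138 = -2.718 m (upstream).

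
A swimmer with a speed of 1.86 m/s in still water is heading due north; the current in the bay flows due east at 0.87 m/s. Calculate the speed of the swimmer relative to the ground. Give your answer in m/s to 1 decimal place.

2.1 m/s

Taking east as x and north as y: velocity relative to the water = (0.000, 1.860) m/s; the water relative to ground = (0.870, 0.000) m/s.
Velocity relative to ground = (0.000, 1.860) + (0.870, 0.000) = (0.870, 1.860) m/s.
Speed = |(0.870, 1.860)| = 2.053 m/s.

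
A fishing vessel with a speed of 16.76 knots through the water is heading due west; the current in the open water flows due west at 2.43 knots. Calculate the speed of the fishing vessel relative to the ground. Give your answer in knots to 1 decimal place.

Taking east as x and north as y: velocity relative to the water = (-16.760, 0.000) knots; the water relative to ground = (-2.430, 0.000) knots.
Velocity relative to ground = (-16.760, 0.000) + (-2.430, 0.000) = (-19.190, 0.000) knots.
Speed = |(-19.190, 0.000)| = 19.190 knots.

19.2 knots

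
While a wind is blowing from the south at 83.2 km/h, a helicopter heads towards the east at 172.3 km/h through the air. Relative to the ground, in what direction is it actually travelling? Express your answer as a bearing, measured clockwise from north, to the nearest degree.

Taking east as x and north as y: velocity relative to the air = (172.300, 0.000) km/h; the air relative to ground = (0.000, 83.200) km/h.
Velocity relative to ground = (172.300, 0.000) + (0.000, 83.200) = (172.300, 83.200) km/h.
Bearing = atan2(172.30, 83.20) = 64.23° clockwise from north.

064°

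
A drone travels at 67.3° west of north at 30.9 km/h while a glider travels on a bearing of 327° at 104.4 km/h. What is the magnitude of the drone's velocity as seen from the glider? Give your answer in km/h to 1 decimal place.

Taking east as x and north as y: drone velocity = (-28.506, 11.924) km/h; glider velocity = (-56.860, 87.557) km/h.
Velocity of drone relative to glider = (-28.506, 11.924) − (-56.860, 87.557) = (28.354, -75.633) km/h.
Magnitude = |(28.354, -75.633)| = 80.773 km/h.

80.8 km/h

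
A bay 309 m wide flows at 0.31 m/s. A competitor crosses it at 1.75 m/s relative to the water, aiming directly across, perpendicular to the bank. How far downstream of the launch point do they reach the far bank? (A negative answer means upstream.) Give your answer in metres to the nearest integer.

Perpendicular speed = 1.750 m/s; crossing time = 309 / 1.750 = 176.571 s.
Net downstream speed = 0.310 m/s.
Drift = 0.310 × 176.571 = 54.737 m (downstream).

55 m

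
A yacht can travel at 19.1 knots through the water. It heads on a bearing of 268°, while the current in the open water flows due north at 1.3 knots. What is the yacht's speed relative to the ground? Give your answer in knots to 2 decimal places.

19.10 knots

Taking east as x and north as y: velocity relative to the water = (-19.088, -0.667) knots; the water relative to ground = (0.000, 1.300) knots.
Velocity relative to ground = (-19.088, -0.667) + (0.000, 1.300) = (-19.088, 0.633) knots.
Speed = |(-19.088, 0.633)| = 19.099 knots.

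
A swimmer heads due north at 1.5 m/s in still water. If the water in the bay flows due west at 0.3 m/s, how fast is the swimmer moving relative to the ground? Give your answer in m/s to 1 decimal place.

1.5 m/s

Taking east as x and north as y: velocity relative to the water = (0.000, 1.500) m/s; the water relative to ground = (-0.300, 0.000) m/s.
Velocity relative to ground = (0.000, 1.500) + (-0.300, 0.000) = (-0.300, 1.500) m/s.
Speed = |(-0.300, 1.500)| = 1.530 m/s.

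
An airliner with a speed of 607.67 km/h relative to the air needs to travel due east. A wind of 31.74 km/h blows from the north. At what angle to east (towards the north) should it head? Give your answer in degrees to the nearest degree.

3°

The wind pushes perpendicular to the desired track; the heading must have a component into the wind equal to 31.74 km/h: 607.67 sin θ = 31.74.
sin θ = 0.0522, so θ = 2.994°.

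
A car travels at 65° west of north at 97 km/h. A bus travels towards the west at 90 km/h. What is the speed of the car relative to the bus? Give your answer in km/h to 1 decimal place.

Taking east as x and north as y: car velocity = (-87.912, 40.994) km/h; bus velocity = (-90.000, 0.000) km/h.
Velocity of car relative to bus = (-87.912, 40.994) − (-90.000, 0.000) = (2.088, 40.994) km/h.
Magnitude = |(2.088, 40.994)| = 41.047 km/h.

41.0 km/h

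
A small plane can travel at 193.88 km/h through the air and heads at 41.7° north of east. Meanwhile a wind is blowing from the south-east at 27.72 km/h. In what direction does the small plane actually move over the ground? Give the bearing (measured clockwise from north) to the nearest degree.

040°

Taking east as x and north as y: velocity relative to the air = (144.758, 128.975) km/h; the air relative to ground = (-19.601, 19.601) km/h.
Velocity relative to ground = (144.758, 128.975) + (-19.601, 19.601) = (125.157, 148.576) km/h.
Bearing = atan2(125.16, 148.58) = 40.11° clockwise from north.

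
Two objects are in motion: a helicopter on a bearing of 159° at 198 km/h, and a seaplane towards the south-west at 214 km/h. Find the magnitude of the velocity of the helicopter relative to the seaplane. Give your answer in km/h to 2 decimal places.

Taking east as x and north as y: helicopter velocity = (70.957, -184.849) km/h; seaplane velocity = (-151.321, -151.321) km/h.
Velocity of helicopter relative to seaplane = (70.957, -184.849) − (-151.321, -151.321) = (222.278, -33.528) km/h.
Magnitude = |(222.278, -33.528)| = 224.792 km/h.

224.79 km/h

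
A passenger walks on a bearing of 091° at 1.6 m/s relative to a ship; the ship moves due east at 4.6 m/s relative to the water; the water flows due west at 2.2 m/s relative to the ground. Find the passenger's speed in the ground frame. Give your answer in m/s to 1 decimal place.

4.0 m/s

In east/north components (m/s): passenger relative to ship = (1.600, -0.028); ship relative to water = (4.600, 0.000); water relative to ground = (-2.200, 0.000).
Sum = (4.000, -0.028) m/s.
Speed = |(4.000, -0.028)| = 4.000 m/s.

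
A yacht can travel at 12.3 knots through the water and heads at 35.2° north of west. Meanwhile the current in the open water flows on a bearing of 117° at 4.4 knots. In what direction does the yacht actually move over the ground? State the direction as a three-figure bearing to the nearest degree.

Taking east as x and north as y: velocity relative to the water = (-10.051, 7.090) knots; the water relative to ground = (3.920, -1.998) knots.
Velocity relative to ground = (-10.051, 7.090) + (3.920, -1.998) = (-6.130, 5.093) knots.
Bearing = atan2(-6.13, 5.09) = 309.72° clockwise from north.

310°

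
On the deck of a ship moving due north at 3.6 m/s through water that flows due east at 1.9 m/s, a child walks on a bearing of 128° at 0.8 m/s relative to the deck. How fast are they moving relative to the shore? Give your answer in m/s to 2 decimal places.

In east/north components (m/s): child relative to ship = (0.630, -0.493); ship relative to water = (0.000, 3.600); water relative to ground = (1.900, 0.000).
Sum = (2.530, 3.107) m/s.
Speed = |(2.530, 3.107)| = 4.007 m/s.

4.01 m/s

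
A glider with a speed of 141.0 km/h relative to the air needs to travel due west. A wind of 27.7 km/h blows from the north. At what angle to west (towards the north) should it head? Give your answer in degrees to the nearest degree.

The wind pushes perpendicular to the desired track; the heading must have a component into the wind equal to 27.7 km/h: 141.0 sin θ = 27.7.
sin θ = 0.1965, so θ = 11.330°.

11°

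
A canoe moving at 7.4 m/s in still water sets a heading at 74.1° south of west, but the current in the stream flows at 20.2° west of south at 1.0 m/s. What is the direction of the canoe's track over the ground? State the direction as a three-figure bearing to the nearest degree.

196°

Taking east as x and north as y: velocity relative to the water = (-2.027, -7.117) m/s; the water relative to ground = (-0.345, -0.938) m/s.
Velocity relative to ground = (-2.027, -7.117) + (-0.345, -0.938) = (-2.373, -8.055) m/s.
Bearing = atan2(-2.37, -8.06) = 196.41° clockwise from north.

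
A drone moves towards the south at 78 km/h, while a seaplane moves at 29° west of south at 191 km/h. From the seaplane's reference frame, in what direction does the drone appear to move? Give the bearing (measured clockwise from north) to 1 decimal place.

Taking east as x and north as y: drone velocity = (0.000, -78.000) km/h; seaplane velocity = (-92.599, -167.052) km/h.
Velocity of drone relative to seaplane = (0.000, -78.000) − (-92.599, -167.052) = (92.599, 89.052) km/h.
Bearing = atan2(92.60, 89.05) = 46.12° clockwise from north.

046.1°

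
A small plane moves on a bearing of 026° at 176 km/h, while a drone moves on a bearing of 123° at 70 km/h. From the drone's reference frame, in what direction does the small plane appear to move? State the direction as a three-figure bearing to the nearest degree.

Taking east as x and north as y: small plane velocity = (77.153, 158.188) km/h; drone velocity = (58.707, -38.125) km/h.
Velocity of small plane relative to drone = (77.153, 158.188) − (58.707, -38.125) = (18.446, 196.312) km/h.
Bearing = atan2(18.45, 196.31) = 5.37° clockwise from north.

005°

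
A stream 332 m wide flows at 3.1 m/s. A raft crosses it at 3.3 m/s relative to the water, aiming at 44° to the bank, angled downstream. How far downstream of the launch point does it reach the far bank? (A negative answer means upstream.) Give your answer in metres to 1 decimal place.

792.8 m

Perpendicular speed = 2.292 m/s; crossing time = 332 / 2.292 = 144.828 s.
Net downstream speed = 5.474 m/s.
Drift = 5.474 × 144.828 = 792.763 m (downstream).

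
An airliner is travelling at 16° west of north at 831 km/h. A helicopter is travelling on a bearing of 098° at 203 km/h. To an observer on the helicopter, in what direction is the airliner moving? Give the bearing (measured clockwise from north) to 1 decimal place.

332.5°

Taking east as x and north as y: airliner velocity = (-229.055, 798.808) km/h; helicopter velocity = (201.024, -28.252) km/h.
Velocity of airliner relative to helicopter = (-229.055, 798.808) − (201.024, -28.252) = (-430.079, 827.061) km/h.
Bearing = atan2(-430.08, 827.06) = 332.53° clockwise from north.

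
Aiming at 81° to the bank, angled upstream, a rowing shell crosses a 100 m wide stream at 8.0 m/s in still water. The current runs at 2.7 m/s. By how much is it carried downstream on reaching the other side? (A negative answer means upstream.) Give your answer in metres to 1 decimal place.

18.3 m

Perpendicular speed = 7.902 m/s; crossing time = 100 / 7.902 = 12.656 s.
Net downstream speed = 1.449 m/s.
Drift = 1.449 × 12.656 = 18.332 m (downstream).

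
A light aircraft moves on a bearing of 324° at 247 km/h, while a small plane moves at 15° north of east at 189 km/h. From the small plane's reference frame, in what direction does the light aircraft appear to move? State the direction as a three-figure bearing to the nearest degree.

295°

Taking east as x and north as y: light aircraft velocity = (-145.183, 199.827) km/h; small plane velocity = (182.560, 48.917) km/h.
Velocity of light aircraft relative to small plane = (-145.183, 199.827) − (182.560, 48.917) = (-327.743, 150.910) km/h.
Bearing = atan2(-327.74, 150.91) = 294.72° clockwise from north.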